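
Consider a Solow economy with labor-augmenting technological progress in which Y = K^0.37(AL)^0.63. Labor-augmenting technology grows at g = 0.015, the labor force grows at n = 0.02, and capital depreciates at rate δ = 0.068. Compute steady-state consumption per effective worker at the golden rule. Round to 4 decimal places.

The effective depreciation rate is n + g + δ = 0.02 + 0.015 + 0.068 = 0.103.
Setting f'(k) = n+g+δ gives 0.37·k^(0.37−1) = 0.103, hence k_gold = (0.37/0.103)^(1/0.63) ≈ 7.6126.
y_gold = 7.6126^0.37 ≈ 2.1192.
c_gold = y_gold − (n+g+δ)·k_gold = 2.1192 − 0.103·7.6126 ≈ 1.3351.

c_gold ≈ 1.3351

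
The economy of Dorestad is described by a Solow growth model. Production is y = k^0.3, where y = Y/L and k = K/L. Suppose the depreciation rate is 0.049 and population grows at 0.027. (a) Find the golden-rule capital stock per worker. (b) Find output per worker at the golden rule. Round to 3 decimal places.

(a) k_gold ≈ 7.110; (b) y_gold ≈ 1.801

n + δ = 0.027 + 0.049 = 0.076.
Maximizing c = f(k) − (n+δ)·k gives f'(k) = n+δ, i.e. 0.3·k^(0.3−1) = 0.076, so k_gold = (0.3/0.076)^(1/0.7) ≈ 7.1100.
y_gold = 7.1100^0.3 ≈ 1.8012.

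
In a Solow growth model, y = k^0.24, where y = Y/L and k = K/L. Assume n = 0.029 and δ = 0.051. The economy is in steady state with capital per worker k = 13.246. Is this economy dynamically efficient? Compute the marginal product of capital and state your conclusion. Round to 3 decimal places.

The effective depreciation rate is n + δ = 0.029 + 0.051 = 0.08.
MPK = 0.24·k^(0.24−1) = 0.24·13.246^(-0.76) ≈ 0.0337.
MPK < 0.08, so the economy is dynamically inefficient (over-saving).

dynamically inefficient; MPK ≈ 0.034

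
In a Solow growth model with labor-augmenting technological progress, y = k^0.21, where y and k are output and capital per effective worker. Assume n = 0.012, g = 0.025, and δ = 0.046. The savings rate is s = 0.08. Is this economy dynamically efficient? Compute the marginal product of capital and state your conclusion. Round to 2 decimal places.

The effective depreciation rate is n + g + δ = 0.012 + 0.025 + 0.046 = 0.083.
Steady-state k*: s·k^0.21 = 0.083·k gives k* = (0.08/0.083)^(1/0.79) ≈ 0.9545.
MPK = 0.21·0.9545^(-0.79) ≈ 0.2179.
MPK > n+g+δ = 0.083, so the economy is dynamically efficient (under-saving).

dynamically efficient; MPK ≈ 0.22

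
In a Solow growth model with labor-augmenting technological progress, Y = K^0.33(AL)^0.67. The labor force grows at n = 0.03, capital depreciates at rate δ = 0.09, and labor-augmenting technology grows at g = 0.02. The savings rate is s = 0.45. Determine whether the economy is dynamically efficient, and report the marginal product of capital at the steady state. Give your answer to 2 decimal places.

dynamically inefficient; MPK ≈ 0.10

The effective depreciation rate is n + g + δ = 0.03 + 0.02 + 0.09 = 0.14.
Steady-state k*: s·k^0.33 = 0.14·k gives k* = (0.45/0.14)^(1/0.67) ≈ 5.7127.
MPK = 0.33·5.7127^(-0.67) ≈ 0.1027.
MPK < n+g+δ = 0.14, so the economy is dynamically inefficient (over-saving).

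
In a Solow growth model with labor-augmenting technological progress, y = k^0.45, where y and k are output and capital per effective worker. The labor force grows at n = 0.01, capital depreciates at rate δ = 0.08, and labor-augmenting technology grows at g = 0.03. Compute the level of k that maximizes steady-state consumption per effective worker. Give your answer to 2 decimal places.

k_gold ≈ 11.06

The effective depreciation rate is n + g + δ = 0.01 + 0.03 + 0.08 = 0.12.
At the golden rule the marginal product of capital equals n+g+δ: 0.45·k^(0.45−1) = 0.12. Solving, k_gold = (0.45/0.12)^(1/0.55) ≈ 11.0584.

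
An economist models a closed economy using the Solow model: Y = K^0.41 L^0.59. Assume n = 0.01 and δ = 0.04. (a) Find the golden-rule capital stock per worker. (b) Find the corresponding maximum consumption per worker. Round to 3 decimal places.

Capital per worker breaks even when investment replaces (n + δ)·k; here n + δ = 0.05.
Golden rule sets MPK = n+δ: 0.41·k^(0.41−1) = 0.05, so k_gold = (0.41/0.05)^(1/0.59) ≈ 35.3865.
y_gold = 35.3865^0.41 ≈ 4.3154; c_gold = y_gold − 0.05·k_gold ≈ 2.5461.

(a) k_gold ≈ 35.386; (b) c_gold ≈ 2.546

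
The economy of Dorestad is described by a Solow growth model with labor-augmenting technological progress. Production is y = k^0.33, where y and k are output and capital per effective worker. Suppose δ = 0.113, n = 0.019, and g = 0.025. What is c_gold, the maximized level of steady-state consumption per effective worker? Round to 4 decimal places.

n + g + δ = 0.019 + 0.025 + 0.113 = 0.157.
Maximizing c = f(k) − (n+g+δ)·k gives f'(k) = n+g+δ, i.e. 0.33·k^(0.33−1) = 0.157, so k_gold = (0.33/0.157)^(1/0.67) ≈ 3.0305.
y_gold = 3.0305^0.33 ≈ 1.4418.
c_gold = y_gold − (n+g+δ)·k_gold = 1.4418 − 0.157·3.0305 ≈ 0.9660.

c_gold ≈ 0.9660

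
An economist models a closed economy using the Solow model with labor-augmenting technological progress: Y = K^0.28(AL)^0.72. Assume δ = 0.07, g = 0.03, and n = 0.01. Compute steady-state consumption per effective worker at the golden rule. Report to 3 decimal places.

c_gold ≈ 1.035

Break-even investment rate: n + g + δ = 0.01 + 0.03 + 0.07 = 0.11.
Setting f'(k) = n+g+δ gives 0.28·k^(0.28−1) = 0.11, hence k_gold = (0.28/0.11)^(1/0.72) ≈ 3.6607.
y_gold = 3.6607^0.28 ≈ 1.4381.
c_gold = y_gold − (n+g+δ)·k_gold = 1.4381 − 0.11·3.6607 ≈ 1.0355.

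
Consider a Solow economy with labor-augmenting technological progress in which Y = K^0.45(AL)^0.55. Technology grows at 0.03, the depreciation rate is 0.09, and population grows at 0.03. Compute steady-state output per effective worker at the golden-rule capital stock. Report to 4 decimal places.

y_gold ≈ 2.4568

The effective depreciation rate is n + g + δ = 0.03 + 0.03 + 0.09 = 0.15.
Golden rule sets MPK = n+g+δ: 0.45·k^(0.45−1) = 0.15, so k_gold = (0.45/0.15)^(1/0.55) ≈ 7.3704.
Output: y_gold = k_gold^0.45 = 7.3704^0.45 ≈ 2.4568.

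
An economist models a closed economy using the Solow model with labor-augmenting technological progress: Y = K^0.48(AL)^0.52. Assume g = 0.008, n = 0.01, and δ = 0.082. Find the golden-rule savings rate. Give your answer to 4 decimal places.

s_gold = 0.4800

The effective depreciation rate is n + g + δ = 0.01 + 0.008 + 0.082 = 0.1.
At the golden rule MPK = n+g+δ, and in any Cobb-Douglas steady state s = (n+g+δ)·k/y = MPK·k/y = capital's share 0.48.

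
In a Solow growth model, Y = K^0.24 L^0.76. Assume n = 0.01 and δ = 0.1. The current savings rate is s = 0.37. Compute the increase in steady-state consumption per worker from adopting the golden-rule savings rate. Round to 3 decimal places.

n + δ = 0.01 + 0.1 = 0.11.
Current steady state (s = 0.37): k* = (0.37/0.11)^(1/0.76) ≈ 4.9337, y* = 4.9337^0.24 ≈ 1.4668, c* = (1−0.37)·1.4668 ≈ 0.9241.
Golden rule sets MPK = n+δ: 0.24·k^(0.24−1) = 0.11, so k_gold = (0.24/0.11)^(1/0.76) ≈ 2.7913.
y_gold = 2.7913^0.24 ≈ 1.2794, c_gold = y_gold − 0.11·k_gold ≈ 0.9723.
Gain: Δc = 0.9723 − 0.9241 ≈ 0.0483.

Δc ≈ 0.048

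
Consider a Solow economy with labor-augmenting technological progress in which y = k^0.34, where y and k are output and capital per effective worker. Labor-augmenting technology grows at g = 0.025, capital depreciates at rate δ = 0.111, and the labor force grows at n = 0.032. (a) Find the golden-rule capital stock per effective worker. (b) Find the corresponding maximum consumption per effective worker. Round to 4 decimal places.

Capital per effective worker breaks even when investment replaces (n + g + δ)·k; here n + g + δ = 0.168.
At the golden rule the marginal product of capital equals n+g+δ: 0.34·k^(0.34−1) = 0.168. Solving, k_gold = (0.34/0.168)^(1/0.66) ≈ 2.9100.
y_gold = 2.9100^0.34 ≈ 1.4379; c_gold = y_gold − 0.168·k_gold ≈ 0.9490.

(a) k_gold ≈ 2.9100; (b) c_gold ≈ 0.9490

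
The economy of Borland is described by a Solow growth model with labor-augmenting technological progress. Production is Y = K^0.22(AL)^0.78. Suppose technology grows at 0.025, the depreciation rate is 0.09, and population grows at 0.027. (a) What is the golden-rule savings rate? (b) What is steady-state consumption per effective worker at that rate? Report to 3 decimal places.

(a) s_gold = 0.220; (b) c_gold ≈ 0.883

Capital per effective worker breaks even when investment replaces (n + g + δ)·k; here n + g + δ = 0.142.
For Cobb-Douglas, s_gold equals capital's share: s_gold = 0.22.
At the golden rule the marginal product of capital equals n+g+δ: 0.22·k^(0.22−1) = 0.142. Solving, k_gold = (0.22/0.142)^(1/0.78) ≈ 1.7529.
y_gold = 1.7529^0.22 ≈ 1.1314; c_gold = (1−0.22)·y_gold ≈ 0.8825.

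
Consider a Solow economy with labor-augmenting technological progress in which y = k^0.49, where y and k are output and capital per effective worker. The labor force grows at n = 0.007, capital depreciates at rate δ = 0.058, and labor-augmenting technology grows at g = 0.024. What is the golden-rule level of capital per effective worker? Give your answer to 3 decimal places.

Break-even investment rate: n + g + δ = 0.007 + 0.024 + 0.058 = 0.089.
Maximizing c = f(k) − (n+g+δ)·k gives f'(k) = n+g+δ, i.e. 0.49·k^(0.49−1) = 0.089, so k_gold = (0.49/0.089)^(1/0.51) ≈ 28.3505.

k_gold ≈ 28.351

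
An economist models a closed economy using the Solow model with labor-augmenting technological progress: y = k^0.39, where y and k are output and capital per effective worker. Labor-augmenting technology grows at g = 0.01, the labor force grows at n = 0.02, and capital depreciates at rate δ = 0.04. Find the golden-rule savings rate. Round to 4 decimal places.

Capital per effective worker breaks even when investment replaces (n + g + δ)·k; here n + g + δ = 0.07.
At the golden rule MPK = n+g+δ, and in any Cobb-Douglas steady state s = (n+g+δ)·k/y = MPK·k/y = capital's share 0.39.

s_gold = 0.3900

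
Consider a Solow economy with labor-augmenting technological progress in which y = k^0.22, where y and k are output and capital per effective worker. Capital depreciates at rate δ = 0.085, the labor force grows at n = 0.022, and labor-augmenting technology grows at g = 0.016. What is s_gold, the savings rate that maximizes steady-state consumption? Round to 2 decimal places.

Capital per effective worker breaks even when investment replaces (n + g + δ)·k; here n + g + δ = 0.123.
At the golden rule MPK = n+g+δ, and in any Cobb-Douglas steady state s = (n+g+δ)·k/y = MPK·k/y = capital's share 0.22.

s_gold = 0.22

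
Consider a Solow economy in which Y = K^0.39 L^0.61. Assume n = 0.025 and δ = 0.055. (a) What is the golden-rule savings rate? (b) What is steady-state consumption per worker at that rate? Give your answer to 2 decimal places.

(a) s_gold = 0.39; (b) c_gold ≈ 1.68

Capital per worker breaks even when investment replaces (n + δ)·k; here n + δ = 0.08.
For Cobb-Douglas, s_gold equals capital's share: s_gold = 0.39.
Maximizing c = f(k) − (n+δ)·k gives f'(k) = n+δ, i.e. 0.39·k^(0.39−1) = 0.08, so k_gold = (0.39/0.08)^(1/0.61) ≈ 13.4223.
y_gold = 13.4223^0.39 ≈ 2.7533; c_gold = (1−0.39)·y_gold ≈ 1.6795.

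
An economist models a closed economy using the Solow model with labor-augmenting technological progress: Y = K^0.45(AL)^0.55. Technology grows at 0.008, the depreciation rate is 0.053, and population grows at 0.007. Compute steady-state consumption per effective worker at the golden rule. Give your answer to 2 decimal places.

c_gold ≈ 2.58

Capital per effective worker breaks even when investment replaces (n + g + δ)·k; here n + g + δ = 0.068.
Setting f'(k) = n+g+δ gives 0.45·k^(0.45−1) = 0.068, hence k_gold = (0.45/0.068)^(1/0.55) ≈ 31.0591.
y_gold = 31.0591^0.45 ≈ 4.6934.
c_gold = y_gold − (n+g+δ)·k_gold = 4.6934 − 0.068·31.0591 ≈ 2.5814.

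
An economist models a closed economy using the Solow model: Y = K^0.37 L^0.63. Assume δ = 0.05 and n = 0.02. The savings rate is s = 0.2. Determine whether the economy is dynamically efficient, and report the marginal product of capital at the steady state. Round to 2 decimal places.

Capital per worker breaks even when investment replaces (n + δ)·k; here n + δ = 0.07.
Steady-state k*: s·k^0.37 = 0.07·k gives k* = (0.2/0.07)^(1/0.63) ≈ 5.2930.
MPK = 0.37·5.2930^(-0.63) ≈ 0.1295.
MPK > n+δ = 0.07, so the economy is dynamically efficient (under-saving).

dynamically efficient; MPK ≈ 0.13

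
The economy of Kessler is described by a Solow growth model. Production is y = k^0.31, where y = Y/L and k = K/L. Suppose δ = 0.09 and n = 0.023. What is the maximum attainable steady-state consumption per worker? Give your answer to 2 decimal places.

Capital per worker breaks even when investment replaces (n + δ)·k; here n + δ = 0.113.
Maximizing c = f(k) − (n+δ)·k gives f'(k) = n+δ, i.e. 0.31·k^(0.31−1) = 0.113, so k_gold = (0.31/0.113)^(1/0.69) ≈ 4.3171.
y_gold = 4.3171^0.31 ≈ 1.5737.
c_gold = y_gold − (n+δ)·k_gold = 1.5737 − 0.113·4.3171 ≈ 1.0858.

c_gold ≈ 1.09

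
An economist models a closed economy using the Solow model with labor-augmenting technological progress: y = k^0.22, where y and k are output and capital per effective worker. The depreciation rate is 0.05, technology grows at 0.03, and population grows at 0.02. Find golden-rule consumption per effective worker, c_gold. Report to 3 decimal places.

The effective depreciation rate is n + g + δ = 0.02 + 0.03 + 0.05 = 0.1.
Setting f'(k) = n+g+δ gives 0.22·k^(0.22−1) = 0.1, hence k_gold = (0.22/0.1)^(1/0.78) ≈ 2.7479.
y_gold = 2.7479^0.22 ≈ 1.2491.
c_gold = y_gold − (n+g+δ)·k_gold = 1.2491 − 0.1·2.7479 ≈ 0.9743.

c_gold ≈ 0.974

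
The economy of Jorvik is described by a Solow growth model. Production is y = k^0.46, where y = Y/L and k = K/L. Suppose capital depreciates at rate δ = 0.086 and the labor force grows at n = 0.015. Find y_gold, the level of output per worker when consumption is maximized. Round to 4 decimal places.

n + δ = 0.015 + 0.086 = 0.101.
At the golden rule the marginal product of capital equals n+δ: 0.46·k^(0.46−1) = 0.101. Solving, k_gold = (0.46/0.101)^(1/0.54) ≈ 16.5702.
Output: y_gold = k_gold^0.46 = 16.5702^0.46 ≈ 3.6382.

y_gold ≈ 3.6382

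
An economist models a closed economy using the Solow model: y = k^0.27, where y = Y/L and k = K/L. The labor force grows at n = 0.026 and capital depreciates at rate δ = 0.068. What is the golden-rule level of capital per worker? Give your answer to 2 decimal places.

Capital per worker breaks even when investment replaces (n + δ)·k; here n + δ = 0.094.
Golden rule sets MPK = n+δ: 0.27·k^(0.27−1) = 0.094, so k_gold = (0.27/0.094)^(1/0.73) ≈ 4.2435.

k_gold ≈ 4.24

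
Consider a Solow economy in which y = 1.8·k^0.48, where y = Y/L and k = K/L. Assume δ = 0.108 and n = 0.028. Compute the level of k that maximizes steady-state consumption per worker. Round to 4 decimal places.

n + δ = 0.028 + 0.108 = 0.136.
Setting f'(k) = n+δ gives 0.48·1.8·k^(0.48−1) = 0.136, hence k_gold = (0.48·1.8/0.136)^(1/0.52) ≈ 35.0092.

k_gold ≈ 35.0092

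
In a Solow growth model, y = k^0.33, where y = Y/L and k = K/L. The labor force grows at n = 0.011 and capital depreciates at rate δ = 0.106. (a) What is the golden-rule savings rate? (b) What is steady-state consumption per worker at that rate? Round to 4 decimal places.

Capital per worker breaks even when investment replaces (n + δ)·k; here n + δ = 0.117.
For Cobb-Douglas, s_gold equals capital's share: s_gold = 0.33.
At the golden rule the marginal product of capital equals n+δ: 0.33·k^(0.33−1) = 0.117. Solving, k_gold = (0.33/0.117)^(1/0.67) ≈ 4.7004.
y_gold = 4.7004^0.33 ≈ 1.6665; c_gold = (1−0.33)·y_gold ≈ 1.1166.

(a) s_gold = 0.3300; (b) c_gold ≈ 1.1166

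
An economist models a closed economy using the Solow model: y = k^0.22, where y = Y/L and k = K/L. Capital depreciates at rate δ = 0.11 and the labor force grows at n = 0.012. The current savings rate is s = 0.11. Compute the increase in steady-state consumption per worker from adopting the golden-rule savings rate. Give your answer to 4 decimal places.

Δc ≈ 0.0567

The effective depreciation rate is n + δ = 0.012 + 0.11 = 0.122.
Current steady state (s = 0.11): k* = (0.11/0.122)^(1/0.78) ≈ 0.8757, y* = 0.8757^0.22 ≈ 0.9712, c* = (1−0.11)·0.9712 ≈ 0.8644.
Setting f'(k) = n+δ gives 0.22·k^(0.22−1) = 0.122, hence k_gold = (0.22/0.122)^(1/0.78) ≈ 2.1295.
y_gold = 2.1295^0.22 ≈ 1.1809, c_gold = y_gold − 0.122·k_gold ≈ 0.9211.
Gain: Δc = 0.9211 − 0.8644 ≈ 0.0567.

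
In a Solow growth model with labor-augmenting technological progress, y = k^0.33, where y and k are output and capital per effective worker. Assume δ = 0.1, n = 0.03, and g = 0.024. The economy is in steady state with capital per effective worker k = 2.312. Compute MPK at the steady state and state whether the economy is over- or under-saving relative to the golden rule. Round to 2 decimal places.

n + g + δ = 0.03 + 0.024 + 0.1 = 0.154.
MPK = 0.33·k^(0.33−1) = 0.33·2.312^(-0.67) ≈ 0.1882.
MPK > 0.154, so the economy is dynamically efficient (under-saving).

under-saving; MPK ≈ 0.19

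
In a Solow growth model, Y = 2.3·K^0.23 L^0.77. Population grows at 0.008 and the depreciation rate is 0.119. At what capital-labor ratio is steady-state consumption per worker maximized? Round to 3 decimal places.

k_gold ≈ 6.379

Capital per worker breaks even when investment replaces (n + δ)·k; here n + δ = 0.127.
Setting f'(k) = n+δ gives 0.23·2.3·k^(0.23−1) = 0.127, hence k_gold = (0.23·2.3/0.127)^(1/0.77) ≈ 6.3789.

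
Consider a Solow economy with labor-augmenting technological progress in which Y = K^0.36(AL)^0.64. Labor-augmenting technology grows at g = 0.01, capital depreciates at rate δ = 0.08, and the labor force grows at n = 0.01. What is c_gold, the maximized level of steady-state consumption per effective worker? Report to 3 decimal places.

Capital per effective worker breaks even when investment replaces (n + g + δ)·k; here n + g + δ = 0.1.
Maximizing c = f(k) − (n+g+δ)·k gives f'(k) = n+g+δ, i.e. 0.36·k^(0.36−1) = 0.1, so k_gold = (0.36/0.1)^(1/0.64) ≈ 7.3998.
y_gold = 7.3998^0.36 ≈ 2.0555.
c_gold = y_gold − (n+g+δ)·k_gold = 2.0555 − 0.1·7.3998 ≈ 1.3155.

c_gold ≈ 1.316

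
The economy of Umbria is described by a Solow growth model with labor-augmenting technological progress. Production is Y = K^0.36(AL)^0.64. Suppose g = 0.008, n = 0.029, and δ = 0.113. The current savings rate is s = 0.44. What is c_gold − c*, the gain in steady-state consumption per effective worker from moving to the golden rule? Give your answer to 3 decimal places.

Δc ≈ 0.021

The effective depreciation rate is n + g + δ = 0.029 + 0.008 + 0.113 = 0.15.
Current steady state (s = 0.44): k* = (0.44/0.15)^(1/0.64) ≈ 5.3734, y* = 5.3734^0.36 ≈ 1.8319, c* = (1−0.44)·1.8319 ≈ 1.0258.
At the golden rule the marginal product of capital equals n+g+δ: 0.36·k^(0.36−1) = 0.15. Solving, k_gold = (0.36/0.15)^(1/0.64) ≈ 3.9272.
y_gold = 3.9272^0.36 ≈ 1.6363, c_gold = y_gold − 0.15·k_gold ≈ 1.0472.
Gain: Δc = 1.0472 − 1.0258 ≈ 0.0214.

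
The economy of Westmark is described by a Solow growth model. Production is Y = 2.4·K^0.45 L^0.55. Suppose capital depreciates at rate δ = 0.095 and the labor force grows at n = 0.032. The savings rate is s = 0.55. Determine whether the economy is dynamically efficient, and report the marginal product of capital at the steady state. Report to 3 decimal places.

dynamically inefficient; MPK ≈ 0.104

Capital per worker breaks even when investment replaces (n + δ)·k; here n + δ = 0.127.
Steady-state k*: s·A·k^0.45 = 0.127·k gives k* = (0.55·2.4/0.127)^(1/0.55) ≈ 70.5786.
MPK = 0.45·2.4·70.5786^(-0.55) ≈ 0.1039.
MPK < n+δ = 0.127, so the economy is dynamically inefficient (over-saving).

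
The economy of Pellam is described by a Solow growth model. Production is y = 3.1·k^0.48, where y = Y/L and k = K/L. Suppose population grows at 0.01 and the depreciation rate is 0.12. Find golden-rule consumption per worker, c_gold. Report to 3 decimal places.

n + δ = 0.01 + 0.12 = 0.13.
At the golden rule the marginal product of capital equals n+δ: 0.48·3.1·k^(0.48−1) = 0.13. Solving, k_gold = (0.48·3.1/0.13)^(1/0.52) ≈ 108.6135.
y_gold = 3.1·108.6135^0.48 ≈ 29.4162.
c_gold = y_gold − (n+δ)·k_gold = 29.4162 − 0.13·108.6135 ≈ 15.2964.

c_gold ≈ 15.296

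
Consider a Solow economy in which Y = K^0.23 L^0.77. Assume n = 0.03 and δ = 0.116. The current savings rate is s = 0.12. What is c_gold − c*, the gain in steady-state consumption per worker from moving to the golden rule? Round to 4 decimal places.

Δc ≈ 0.0520

Break-even investment rate: n + δ = 0.03 + 0.116 = 0.146.
Current steady state (s = 0.12): k* = (0.12/0.146)^(1/0.77) ≈ 0.7752, y* = 0.7752^0.23 ≈ 0.9431, c* = (1−0.12)·0.9431 ≈ 0.8299.
Golden rule sets MPK = n+δ: 0.23·k^(0.23−1) = 0.146, so k_gold = (0.23/0.146)^(1/0.77) ≈ 1.8044.
y_gold = 1.8044^0.23 ≈ 1.1454, c_gold = y_gold − 0.146·k_gold ≈ 0.8820.
Gain: Δc = 0.8820 − 0.8299 ≈ 0.0520.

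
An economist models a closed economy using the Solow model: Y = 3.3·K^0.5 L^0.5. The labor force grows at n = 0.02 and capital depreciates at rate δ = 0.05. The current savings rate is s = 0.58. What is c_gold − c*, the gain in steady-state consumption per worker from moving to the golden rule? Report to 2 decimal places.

The effective depreciation rate is n + δ = 0.02 + 0.05 = 0.07.
Current steady state (s = 0.58): k* = (0.58·3.3/0.07)^(1/0.5) ≈ 747.6318, y* = 3.3·747.6318^0.5 ≈ 90.2314, c* = (1−0.58)·90.2314 ≈ 37.8972.
Maximizing c = f(k) − (n+δ)·k gives f'(k) = n+δ, i.e. 0.5·3.3·k^(0.5−1) = 0.07, so k_gold = (0.5·3.3/0.07)^(1/0.5) ≈ 555.6122.
y_gold = 3.3·555.6122^0.5 ≈ 77.7857, c_gold = y_gold − 0.07·k_gold ≈ 38.8929.
Gain: Δc = 38.8929 − 37.8972 ≈ 0.9957.

Δc ≈ 1.00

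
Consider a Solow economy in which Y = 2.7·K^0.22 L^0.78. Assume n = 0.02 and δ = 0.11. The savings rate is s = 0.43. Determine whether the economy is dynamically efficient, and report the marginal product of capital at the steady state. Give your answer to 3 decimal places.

The effective depreciation rate is n + δ = 0.02 + 0.11 = 0.13.
Steady-state k*: s·A·k^0.22 = 0.13·k gives k* = (0.43·2.7/0.13)^(1/0.78) ≈ 16.5611.
MPK = 0.22·2.7·16.5611^(-0.78) ≈ 0.0665.
MPK < n+δ = 0.13, so the economy is dynamically inefficient (over-saving).

dynamically inefficient; MPK ≈ 0.067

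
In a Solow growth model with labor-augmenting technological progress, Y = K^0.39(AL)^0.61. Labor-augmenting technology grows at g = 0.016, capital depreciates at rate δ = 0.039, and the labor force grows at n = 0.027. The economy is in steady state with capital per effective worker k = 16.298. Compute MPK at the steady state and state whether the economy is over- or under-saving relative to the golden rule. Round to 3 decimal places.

over-saving; MPK ≈ 0.071

Break-even investment rate: n + g + δ = 0.027 + 0.016 + 0.039 = 0.082.
MPK = 0.39·k^(0.39−1) = 0.39·16.298^(-0.61) ≈ 0.0711.
MPK < 0.082, so the economy is dynamically inefficient (over-saving).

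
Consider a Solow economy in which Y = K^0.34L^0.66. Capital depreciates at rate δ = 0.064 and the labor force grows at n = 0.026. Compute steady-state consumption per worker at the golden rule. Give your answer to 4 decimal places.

c_gold ≈ 1.3089

Capital per worker breaks even when investment replaces (n + δ)·k; here n + δ = 0.09.
Maximizing c = f(k) − (n+δ)·k gives f'(k) = n+δ, i.e. 0.34·k^(0.34−1) = 0.09, so k_gold = (0.34/0.09)^(1/0.66) ≈ 7.4920.
y_gold = 7.4920^0.34 ≈ 1.9832.
c_gold = y_gold − (n+δ)·k_gold = 1.9832 − 0.09·7.4920 ≈ 1.3089.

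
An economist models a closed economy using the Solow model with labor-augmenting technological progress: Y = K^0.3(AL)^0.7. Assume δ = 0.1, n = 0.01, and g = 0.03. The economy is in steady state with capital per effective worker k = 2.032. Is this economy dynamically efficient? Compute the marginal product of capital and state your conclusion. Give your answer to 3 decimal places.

dynamically efficient; MPK ≈ 0.183

Capital per effective worker breaks even when investment replaces (n + g + δ)·k; here n + g + δ = 0.14.
MPK = 0.3·k^(0.3−1) = 0.3·2.032^(-0.7) ≈ 0.1826.
MPK > 0.14, so the economy is dynamically efficient (under-saving).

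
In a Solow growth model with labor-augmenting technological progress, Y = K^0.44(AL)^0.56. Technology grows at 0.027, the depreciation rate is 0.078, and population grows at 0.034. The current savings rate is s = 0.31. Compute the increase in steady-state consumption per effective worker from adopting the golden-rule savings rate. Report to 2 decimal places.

The effective depreciation rate is n + g + δ = 0.034 + 0.027 + 0.078 = 0.139.
Current steady state (s = 0.31): k* = (0.31/0.139)^(1/0.56) ≈ 4.1884, y* = 4.1884^0.44 ≈ 1.8780, c* = (1−0.31)·1.8780 ≈ 1.2958.
At the golden rule the marginal product of capital equals n+g+δ: 0.44·k^(0.44−1) = 0.139. Solving, k_gold = (0.44/0.139)^(1/0.56) ≈ 7.8278.
y_gold = 7.8278^0.44 ≈ 2.4729, c_gold = y_gold − 0.139·k_gold ≈ 1.3848.
Gain: Δc = 1.3848 − 1.2958 ≈ 0.0890.

Δc ≈ 0.09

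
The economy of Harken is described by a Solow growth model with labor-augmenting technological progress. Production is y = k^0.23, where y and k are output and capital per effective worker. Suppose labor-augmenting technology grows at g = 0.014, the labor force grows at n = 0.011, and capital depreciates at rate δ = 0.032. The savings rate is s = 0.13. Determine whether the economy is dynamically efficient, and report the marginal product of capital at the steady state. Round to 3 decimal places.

Capital per effective worker breaks even when investment replaces (n + g + δ)·k; here n + g + δ = 0.057.
Steady-state k*: s·k^0.23 = 0.057·k gives k* = (0.13/0.057)^(1/0.77) ≈ 2.9176.
MPK = 0.23·2.9176^(-0.77) ≈ 0.1008.
MPK > n+g+δ = 0.057, so the economy is dynamically efficient (under-saving).

dynamically efficient; MPK ≈ 0.101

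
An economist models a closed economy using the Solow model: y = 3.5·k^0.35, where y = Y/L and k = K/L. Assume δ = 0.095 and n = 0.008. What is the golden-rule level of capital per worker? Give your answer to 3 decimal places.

k_gold ≈ 45.113

n + δ = 0.008 + 0.095 = 0.103.
Maximizing c = f(k) − (n+δ)·k gives f'(k) = n+δ, i.e. 0.35·3.5·k^(0.35−1) = 0.103, so k_gold = (0.35·3.5/0.103)^(1/0.65) ≈ 45.1134.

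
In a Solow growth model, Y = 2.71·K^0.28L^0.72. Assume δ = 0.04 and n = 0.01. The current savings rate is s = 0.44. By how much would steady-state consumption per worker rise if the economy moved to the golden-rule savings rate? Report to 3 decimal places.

Δc ≈ 0.409

n + δ = 0.01 + 0.04 = 0.05.
Current steady state (s = 0.44): k* = (0.44·2.71/0.05)^(1/0.72) ≈ 81.8706, y* = 2.71·81.8706^0.28 ≈ 9.3035, c* = (1−0.44)·9.3035 ≈ 5.2099.
Maximizing c = f(k) − (n+δ)·k gives f'(k) = n+δ, i.e. 0.28·2.71·k^(0.28−1) = 0.05, so k_gold = (0.28·2.71/0.05)^(1/0.72) ≈ 43.7015.
y_gold = 2.71·43.7015^0.28 ≈ 7.8038, c_gold = y_gold − 0.05·k_gold ≈ 5.6188.
Gain: Δc = 5.6188 − 5.2099 ≈ 0.4088.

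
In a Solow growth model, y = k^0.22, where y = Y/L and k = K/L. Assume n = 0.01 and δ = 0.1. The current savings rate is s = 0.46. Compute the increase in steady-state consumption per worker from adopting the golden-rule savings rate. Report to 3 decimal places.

Capital per worker breaks even when investment replaces (n + δ)·k; here n + δ = 0.11.
Current steady state (s = 0.46): k* = (0.46/0.11)^(1/0.78) ≈ 6.2607, y* = 6.2607^0.22 ≈ 1.4971, c* = (1−0.46)·1.4971 ≈ 0.8084.
Maximizing c = f(k) − (n+δ)·k gives f'(k) = n+δ, i.e. 0.22·k^(0.22−1) = 0.11, so k_gold = (0.22/0.11)^(1/0.78) ≈ 2.4318.
y_gold = 2.4318^0.22 ≈ 1.2159, c_gold = y_gold − 0.11·k_gold ≈ 0.9484.
Gain: Δc = 0.9484 − 0.8084 ≈ 0.1400.

Δc ≈ 0.140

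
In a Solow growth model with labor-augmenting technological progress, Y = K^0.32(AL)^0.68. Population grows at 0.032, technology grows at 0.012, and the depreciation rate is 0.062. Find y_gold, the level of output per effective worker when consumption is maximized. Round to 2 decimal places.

The effective depreciation rate is n + g + δ = 0.032 + 0.012 + 0.062 = 0.106.
Golden rule sets MPK = n+g+δ: 0.32·k^(0.32−1) = 0.106, so k_gold = (0.32/0.106)^(1/0.68) ≈ 5.0775.
Output: y_gold = k_gold^0.32 = 5.0775^0.32 ≈ 1.6819.

y_gold ≈ 1.68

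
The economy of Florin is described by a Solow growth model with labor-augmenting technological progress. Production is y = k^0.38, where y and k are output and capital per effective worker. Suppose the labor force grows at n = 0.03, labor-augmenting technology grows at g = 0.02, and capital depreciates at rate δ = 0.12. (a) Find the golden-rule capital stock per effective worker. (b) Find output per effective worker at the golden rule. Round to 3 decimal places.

(a) k_gold ≈ 3.660; (b) y_gold ≈ 1.637

n + g + δ = 0.03 + 0.02 + 0.12 = 0.17.
At the golden rule the marginal product of capital equals n+g+δ: 0.38·k^(0.38−1) = 0.17. Solving, k_gold = (0.38/0.17)^(1/0.62) ≈ 3.6597.
y_gold = 3.6597^0.38 ≈ 1.6372.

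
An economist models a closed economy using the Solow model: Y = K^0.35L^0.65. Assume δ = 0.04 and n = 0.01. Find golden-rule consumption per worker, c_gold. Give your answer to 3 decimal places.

c_gold ≈ 1.853

Capital per worker breaks even when investment replaces (n + δ)·k; here n + δ = 0.05.
Setting f'(k) = n+δ gives 0.35·k^(0.35−1) = 0.05, hence k_gold = (0.35/0.05)^(1/0.65) ≈ 19.9596.
y_gold = 19.9596^0.35 ≈ 2.8514.
c_gold = y_gold − (n+δ)·k_gold = 2.8514 − 0.05·19.9596 ≈ 1.8534.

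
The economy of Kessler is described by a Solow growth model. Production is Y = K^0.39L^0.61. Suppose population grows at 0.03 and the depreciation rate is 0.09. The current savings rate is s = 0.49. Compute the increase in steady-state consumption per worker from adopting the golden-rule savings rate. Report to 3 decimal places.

Δc ≈ 0.042

Break-even investment rate: n + δ = 0.03 + 0.09 = 0.12.
Current steady state (s = 0.49): k* = (0.49/0.12)^(1/0.61) ≈ 10.0384, y* = 10.0384^0.39 ≈ 2.4584, c* = (1−0.49)·2.4584 ≈ 1.2538.
Golden rule sets MPK = n+δ: 0.39·k^(0.39−1) = 0.12, so k_gold = (0.39/0.12)^(1/0.61) ≈ 6.9048.
y_gold = 6.9048^0.39 ≈ 2.1246, c_gold = y_gold − 0.12·k_gold ≈ 1.2960.
Gain: Δc = 1.2960 − 1.2538 ≈ 0.0422.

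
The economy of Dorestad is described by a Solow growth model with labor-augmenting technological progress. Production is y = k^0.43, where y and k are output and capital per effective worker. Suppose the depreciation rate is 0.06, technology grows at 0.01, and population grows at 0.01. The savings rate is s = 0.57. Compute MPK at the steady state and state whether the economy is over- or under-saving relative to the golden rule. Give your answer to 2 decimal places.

over-saving; MPK ≈ 0.06

The effective depreciation rate is n + g + δ = 0.01 + 0.01 + 0.06 = 0.08.
Steady-state k*: s·k^0.43 = 0.08·k gives k* = (0.57/0.08)^(1/0.57) ≈ 31.3411.
MPK = 0.43·31.3411^(-0.57) ≈ 0.0604.
MPK < n+g+δ = 0.08, so the economy is dynamically inefficient (over-saving).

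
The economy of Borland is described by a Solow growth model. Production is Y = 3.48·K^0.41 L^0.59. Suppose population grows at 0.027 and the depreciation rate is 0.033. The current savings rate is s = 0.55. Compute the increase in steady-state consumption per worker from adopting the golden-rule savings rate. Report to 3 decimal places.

The effective depreciation rate is n + δ = 0.027 + 0.033 = 0.06.
Current steady state (s = 0.55): k* = (0.55·3.48/0.06)^(1/0.59) ≈ 353.8325, y* = 3.48·353.8325^0.41 ≈ 38.5999, c* = (1−0.55)·38.5999 ≈ 17.3700.
At the golden rule the marginal product of capital equals n+δ: 0.41·3.48·k^(0.41−1) = 0.06. Solving, k_gold = (0.41·3.48/0.06)^(1/0.59) ≈ 215.0614.
y_gold = 3.48·215.0614^0.41 ≈ 31.4724, c_gold = y_gold − 0.06·k_gold ≈ 18.5687.
Gain: Δc = 18.5687 − 17.3700 ≈ 1.1988.

Δc ≈ 1.199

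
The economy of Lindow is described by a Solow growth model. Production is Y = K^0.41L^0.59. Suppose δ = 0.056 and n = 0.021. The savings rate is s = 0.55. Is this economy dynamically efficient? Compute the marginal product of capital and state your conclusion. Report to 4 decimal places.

The effective depreciation rate is n + δ = 0.021 + 0.056 = 0.077.
Steady-state k*: s·k^0.41 = 0.077·k gives k* = (0.55/0.077)^(1/0.59) ≈ 28.0053.
MPK = 0.41·28.0053^(-0.59) ≈ 0.0574.
MPK < n+δ = 0.077, so the economy is dynamically inefficient (over-saving).

dynamically inefficient; MPK ≈ 0.0574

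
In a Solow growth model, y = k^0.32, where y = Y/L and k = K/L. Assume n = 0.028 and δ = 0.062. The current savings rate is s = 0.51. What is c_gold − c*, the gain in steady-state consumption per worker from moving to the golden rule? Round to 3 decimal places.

Δc ≈ 0.127

Break-even investment rate: n + δ = 0.028 + 0.062 = 0.09.
Current steady state (s = 0.51): k* = (0.51/0.09)^(1/0.68) ≈ 12.8184, y* = 12.8184^0.32 ≈ 2.2621, c* = (1−0.51)·2.2621 ≈ 1.1084.
Setting f'(k) = n+δ gives 0.32·k^(0.32−1) = 0.09, hence k_gold = (0.32/0.09)^(1/0.68) ≈ 6.4589.
y_gold = 6.4589^0.32 ≈ 1.8166, c_gold = y_gold − 0.09·k_gold ≈ 1.2353.
Gain: Δc = 1.2353 − 1.1084 ≈ 0.1268.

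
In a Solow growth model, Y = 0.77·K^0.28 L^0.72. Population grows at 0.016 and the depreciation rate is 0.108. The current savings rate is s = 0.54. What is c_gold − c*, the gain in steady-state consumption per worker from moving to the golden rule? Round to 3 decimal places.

Break-even investment rate: n + δ = 0.016 + 0.108 = 0.124.
Current steady state (s = 0.54): k* = (0.54·0.77/0.124)^(1/0.72) ≈ 5.3680, y* = 0.77·5.3680^0.28 ≈ 1.2326, c* = (1−0.54)·1.2326 ≈ 0.5670.
At the golden rule the marginal product of capital equals n+δ: 0.28·0.77·k^(0.28−1) = 0.124. Solving, k_gold = (0.28·0.77/0.124)^(1/0.72) ≈ 2.1560.
y_gold = 0.77·2.1560^0.28 ≈ 0.9548, c_gold = y_gold − 0.124·k_gold ≈ 0.6875.
Gain: Δc = 0.6875 − 0.5670 ≈ 0.1204.

Δc ≈ 0.120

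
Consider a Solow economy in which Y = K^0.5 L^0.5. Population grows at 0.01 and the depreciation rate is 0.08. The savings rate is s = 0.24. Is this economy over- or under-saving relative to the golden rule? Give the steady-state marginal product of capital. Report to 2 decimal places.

Capital per worker breaks even when investment replaces (n + δ)·k; here n + δ = 0.09.
Steady-state k*: s·k^0.5 = 0.09·k gives k* = (0.24/0.09)^(1/0.5) ≈ 7.1111.
MPK = 0.5·7.1111^(-0.5) ≈ 0.1875.
MPK > n+δ = 0.09, so the economy is dynamically efficient (under-saving).

under-saving; MPK ≈ 0.19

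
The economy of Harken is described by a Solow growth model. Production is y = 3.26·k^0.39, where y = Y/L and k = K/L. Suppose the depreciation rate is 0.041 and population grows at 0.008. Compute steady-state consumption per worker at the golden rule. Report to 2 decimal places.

c_gold ≈ 15.95

Break-even investment rate: n + δ = 0.008 + 0.041 = 0.049.
At the golden rule the marginal product of capital equals n+δ: 0.39·3.26·k^(0.39−1) = 0.049. Solving, k_gold = (0.39·3.26/0.049)^(1/0.61) ≈ 208.0530.
y_gold = 3.26·208.0530^0.39 ≈ 26.1400.
c_gold = y_gold − (n+δ)·k_gold = 26.1400 − 0.049·208.0530 ≈ 15.9454.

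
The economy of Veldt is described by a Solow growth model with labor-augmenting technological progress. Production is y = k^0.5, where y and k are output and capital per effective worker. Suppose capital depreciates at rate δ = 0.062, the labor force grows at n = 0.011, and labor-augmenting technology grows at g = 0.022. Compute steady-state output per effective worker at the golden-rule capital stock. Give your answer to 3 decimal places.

y_gold ≈ 5.263

Break-even investment rate: n + g + δ = 0.011 + 0.022 + 0.062 = 0.095.
Golden rule sets MPK = n+g+δ: 0.5·k^(0.5−1) = 0.095, so k_gold = (0.5/0.095)^(1/0.5) ≈ 27.7008.
Output: y_gold = k_gold^0.5 = 27.7008^0.5 ≈ 5.2632.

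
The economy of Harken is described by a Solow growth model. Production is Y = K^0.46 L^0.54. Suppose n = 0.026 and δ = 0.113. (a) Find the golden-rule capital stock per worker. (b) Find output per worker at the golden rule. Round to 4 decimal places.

Break-even investment rate: n + δ = 0.026 + 0.113 = 0.139.
Maximizing c = f(k) − (n+δ)·k gives f'(k) = n+δ, i.e. 0.46·k^(0.46−1) = 0.139, so k_gold = (0.46/0.139)^(1/0.54) ≈ 9.1725.
y_gold = 9.1725^0.46 ≈ 2.7717.

(a) k_gold ≈ 9.1725; (b) y_gold ≈ 2.7717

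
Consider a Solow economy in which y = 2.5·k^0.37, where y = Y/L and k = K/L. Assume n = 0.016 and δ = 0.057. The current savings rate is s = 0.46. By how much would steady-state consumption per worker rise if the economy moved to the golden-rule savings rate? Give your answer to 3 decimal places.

Δc ≈ 0.182

Capital per worker breaks even when investment replaces (n + δ)·k; here n + δ = 0.073.
Current steady state (s = 0.46): k* = (0.46·2.5/0.073)^(1/0.63) ≈ 79.5418, y* = 2.5·79.5418^0.37 ≈ 12.6229, c* = (1−0.46)·12.6229 ≈ 6.8164.
Setting f'(k) = n+δ gives 0.37·2.5·k^(0.37−1) = 0.073, hence k_gold = (0.37·2.5/0.073)^(1/0.63) ≈ 56.2997.
y_gold = 2.5·56.2997^0.37 ≈ 11.1078, c_gold = y_gold − 0.073·k_gold ≈ 6.9979.
Gain: Δc = 6.9979 − 6.8164 ≈ 0.1815.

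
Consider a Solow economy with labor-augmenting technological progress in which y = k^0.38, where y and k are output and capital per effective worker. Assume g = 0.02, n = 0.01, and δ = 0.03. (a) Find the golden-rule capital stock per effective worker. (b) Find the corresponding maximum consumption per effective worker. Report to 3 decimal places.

Capital per effective worker breaks even when investment replaces (n + g + δ)·k; here n + g + δ = 0.06.
Maximizing c = f(k) − (n+g+δ)·k gives f'(k) = n+g+δ, i.e. 0.38·k^(0.38−1) = 0.06, so k_gold = (0.38/0.06)^(1/0.62) ≈ 19.6316.
y_gold = 19.6316^0.38 ≈ 3.0997; c_gold = y_gold − 0.06·k_gold ≈ 1.9218.

(a) k_gold ≈ 19.632; (b) c_gold ≈ 1.922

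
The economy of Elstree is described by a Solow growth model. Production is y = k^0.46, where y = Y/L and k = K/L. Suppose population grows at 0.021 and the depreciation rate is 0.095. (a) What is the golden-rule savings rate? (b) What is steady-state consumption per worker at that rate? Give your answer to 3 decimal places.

(a) s_gold = 0.460; (b) c_gold ≈ 1.746

n + δ = 0.021 + 0.095 = 0.116.
For Cobb-Douglas, s_gold equals capital's share: s_gold = 0.46.
At the golden rule the marginal product of capital equals n+δ: 0.46·k^(0.46−1) = 0.116. Solving, k_gold = (0.46/0.116)^(1/0.54) ≈ 12.8222.
y_gold = 12.8222^0.46 ≈ 3.2334; c_gold = (1−0.46)·y_gold ≈ 1.7460.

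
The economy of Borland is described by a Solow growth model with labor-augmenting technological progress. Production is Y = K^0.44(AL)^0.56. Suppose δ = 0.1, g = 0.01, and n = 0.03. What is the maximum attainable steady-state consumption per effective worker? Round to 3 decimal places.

c_gold ≈ 1.377

The effective depreciation rate is n + g + δ = 0.03 + 0.01 + 0.1 = 0.14.
Golden rule sets MPK = n+g+δ: 0.44·k^(0.44−1) = 0.14, so k_gold = (0.44/0.14)^(1/0.56) ≈ 7.7282.
y_gold = 7.7282^0.44 ≈ 2.4590.
c_gold = y_gold − (n+g+δ)·k_gold = 2.4590 − 0.14·7.7282 ≈ 1.3770.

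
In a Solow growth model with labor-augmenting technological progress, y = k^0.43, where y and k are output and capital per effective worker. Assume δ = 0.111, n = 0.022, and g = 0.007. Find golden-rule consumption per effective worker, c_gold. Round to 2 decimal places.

c_gold ≈ 1.33

n + g + δ = 0.022 + 0.007 + 0.111 = 0.14.
Setting f'(k) = n+g+δ gives 0.43·k^(0.43−1) = 0.14, hence k_gold = (0.43/0.14)^(1/0.57) ≈ 7.1612.
y_gold = 7.1612^0.43 ≈ 2.3315.
c_gold = y_gold − (n+g+δ)·k_gold = 2.3315 − 0.14·7.1612 ≈ 1.3290.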